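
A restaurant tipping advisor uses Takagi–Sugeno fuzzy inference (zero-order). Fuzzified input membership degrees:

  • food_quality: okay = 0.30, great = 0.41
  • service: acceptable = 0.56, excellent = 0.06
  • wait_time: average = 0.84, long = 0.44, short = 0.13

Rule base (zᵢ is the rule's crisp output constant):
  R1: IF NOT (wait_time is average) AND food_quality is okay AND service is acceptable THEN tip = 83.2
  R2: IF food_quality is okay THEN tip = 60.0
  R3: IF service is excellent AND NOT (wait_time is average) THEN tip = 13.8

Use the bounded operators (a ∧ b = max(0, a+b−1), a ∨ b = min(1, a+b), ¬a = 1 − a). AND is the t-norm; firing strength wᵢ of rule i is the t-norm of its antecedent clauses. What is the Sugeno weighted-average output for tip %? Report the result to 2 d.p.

R1 (z=83.2): ¬average=1−0.84=0.16, okay=0.30, acceptable=0.56; AND[max(0, a+b−1)] → w = 0.00
R2 (z=60.0): okay=0.30 → w = 0.30
R3 (z=13.8): excellent=0.06, ¬average=1−0.84=0.16; AND[max(0, a+b−1)] → w = 0.00
Weighted average = (0.00·83.2 + 0.30·60.0 + 0.00·13.8) / (0.00 + 0.30 + 0.00)
  = 18.0000 / 0.3000 = 60.00

60.00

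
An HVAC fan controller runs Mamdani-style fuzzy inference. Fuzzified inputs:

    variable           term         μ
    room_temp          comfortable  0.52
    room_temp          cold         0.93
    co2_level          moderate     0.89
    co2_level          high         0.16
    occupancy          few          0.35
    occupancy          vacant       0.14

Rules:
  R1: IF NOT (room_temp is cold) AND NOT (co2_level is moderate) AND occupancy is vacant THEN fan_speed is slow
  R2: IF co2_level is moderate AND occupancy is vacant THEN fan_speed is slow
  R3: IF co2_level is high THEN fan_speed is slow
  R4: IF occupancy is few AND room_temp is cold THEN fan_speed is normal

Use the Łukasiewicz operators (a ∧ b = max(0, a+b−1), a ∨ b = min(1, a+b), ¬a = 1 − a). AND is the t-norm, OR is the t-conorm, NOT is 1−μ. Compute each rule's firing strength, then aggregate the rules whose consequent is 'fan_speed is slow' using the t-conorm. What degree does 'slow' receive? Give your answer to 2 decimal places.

0.19

R1: ¬cold=1−0.93=0.07, ¬moderate=1−0.89=0.11, vacant=0.14; AND[max(0, a+b−1)] → w = 0.00
R2: moderate=0.89, vacant=0.14; AND[max(0, a+b−1)] → w = 0.03
R3: high=0.16 → w = 0.16
R4: few=0.35, cold=0.93; AND[max(0, a+b−1)] → w = 0.28
Rules with consequent 'slow': {R1, R2, R3} → strengths 0.00, 0.03, 0.16
Aggregate via t-conorm [min(1, a+b)]: 0.19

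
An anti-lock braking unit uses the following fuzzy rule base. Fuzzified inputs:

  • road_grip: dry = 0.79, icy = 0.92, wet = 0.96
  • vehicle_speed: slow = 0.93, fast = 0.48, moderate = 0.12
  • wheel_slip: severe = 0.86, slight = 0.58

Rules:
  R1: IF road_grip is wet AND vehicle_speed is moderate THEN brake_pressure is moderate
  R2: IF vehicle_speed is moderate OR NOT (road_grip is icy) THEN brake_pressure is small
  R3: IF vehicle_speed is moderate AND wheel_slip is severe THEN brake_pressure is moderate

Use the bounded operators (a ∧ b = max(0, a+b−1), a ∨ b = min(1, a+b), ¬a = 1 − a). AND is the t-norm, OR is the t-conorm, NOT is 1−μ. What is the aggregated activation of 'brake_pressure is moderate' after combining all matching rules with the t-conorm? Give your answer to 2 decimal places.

R1: wet=0.96, moderate=0.12; AND[max(0, a+b−1)] → w = 0.08
R2: moderate=0.12, ¬icy=1−0.92=0.08; OR[min(1, a+b)] → w = 0.20
R3: moderate=0.12, severe=0.86; AND[max(0, a+b−1)] → w = 0.00
Rules with consequent 'moderate': {R1, R3} → strengths 0.08, 0.00
Aggregate via t-conorm [min(1, a+b)]: 0.08

0.08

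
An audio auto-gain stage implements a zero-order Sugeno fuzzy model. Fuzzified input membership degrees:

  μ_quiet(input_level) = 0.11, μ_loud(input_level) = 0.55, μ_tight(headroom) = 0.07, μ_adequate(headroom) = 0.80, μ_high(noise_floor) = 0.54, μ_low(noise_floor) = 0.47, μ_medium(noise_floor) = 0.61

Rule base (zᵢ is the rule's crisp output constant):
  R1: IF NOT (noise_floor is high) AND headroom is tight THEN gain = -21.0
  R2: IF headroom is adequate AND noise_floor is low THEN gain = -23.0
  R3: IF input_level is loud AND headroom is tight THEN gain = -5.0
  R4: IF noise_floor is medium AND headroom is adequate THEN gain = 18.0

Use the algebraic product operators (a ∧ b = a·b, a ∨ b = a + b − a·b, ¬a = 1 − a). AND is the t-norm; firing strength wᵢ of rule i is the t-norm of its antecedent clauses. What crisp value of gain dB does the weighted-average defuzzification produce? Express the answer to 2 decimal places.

R1 (z=-21.0): ¬high=1−0.54=0.46, tight=0.07; AND[a·b] → w = 0.0322
R2 (z=-23.0): adequate=0.80, low=0.47; AND[a·b] → w = 0.3760
R3 (z=-5.0): loud=0.55, tight=0.07; AND[a·b] → w = 0.0385
R4 (z=18.0): medium=0.61, adequate=0.80; AND[a·b] → w = 0.4880
Weighted average = (0.0322·-21.0 + 0.3760·-23.0 + 0.0385·-5.0 + 0.4880·18.0) / (0.0322 + 0.3760 + 0.0385 + 0.4880)
  = -0.7327 / 0.9347 = -0.78

-0.78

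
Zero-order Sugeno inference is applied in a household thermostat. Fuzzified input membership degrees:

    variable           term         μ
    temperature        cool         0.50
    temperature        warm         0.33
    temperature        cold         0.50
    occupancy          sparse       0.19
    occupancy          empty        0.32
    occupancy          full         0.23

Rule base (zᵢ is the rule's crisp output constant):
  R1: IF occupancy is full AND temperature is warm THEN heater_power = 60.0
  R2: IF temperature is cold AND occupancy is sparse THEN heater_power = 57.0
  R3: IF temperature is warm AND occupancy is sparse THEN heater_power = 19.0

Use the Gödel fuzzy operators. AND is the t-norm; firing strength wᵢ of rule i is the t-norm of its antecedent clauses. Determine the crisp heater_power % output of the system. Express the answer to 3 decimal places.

R1 (z=60.0): full=0.23, warm=0.33; AND[min(a, b)] → w = 0.23
R2 (z=57.0): cold=0.50, sparse=0.19; AND[min(a, b)] → w = 0.19
R3 (z=19.0): warm=0.33, sparse=0.19; AND[min(a, b)] → w = 0.19
Weighted average = (0.23·60.0 + 0.19·57.0 + 0.19·19.0) / (0.23 + 0.19 + 0.19)
  = 28.2400 / 0.6100 = 46.295

46.295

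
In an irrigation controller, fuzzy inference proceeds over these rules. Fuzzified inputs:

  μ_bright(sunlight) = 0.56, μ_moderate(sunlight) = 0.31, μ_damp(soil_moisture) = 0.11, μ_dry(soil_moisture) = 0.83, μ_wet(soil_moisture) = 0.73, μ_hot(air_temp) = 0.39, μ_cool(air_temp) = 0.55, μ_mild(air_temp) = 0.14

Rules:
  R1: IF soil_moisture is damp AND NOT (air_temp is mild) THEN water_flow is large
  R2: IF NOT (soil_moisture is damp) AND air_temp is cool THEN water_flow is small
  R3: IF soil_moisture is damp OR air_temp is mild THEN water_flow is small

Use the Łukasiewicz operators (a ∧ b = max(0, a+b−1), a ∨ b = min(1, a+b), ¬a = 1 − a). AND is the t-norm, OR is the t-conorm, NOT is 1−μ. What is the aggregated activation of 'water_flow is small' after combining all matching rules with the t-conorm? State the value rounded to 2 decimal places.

0.69

R1: damp=0.11, ¬mild=1−0.14=0.86; AND[max(0, a+b−1)] → w = 0.00
R2: ¬damp=1−0.11=0.89, cool=0.55; AND[max(0, a+b−1)] → w = 0.44
R3: damp=0.11, mild=0.14; OR[min(1, a+b)] → w = 0.25
Rules with consequent 'small': {R2, R3} → strengths 0.44, 0.25
Aggregate via t-conorm [min(1, a+b)]: 0.69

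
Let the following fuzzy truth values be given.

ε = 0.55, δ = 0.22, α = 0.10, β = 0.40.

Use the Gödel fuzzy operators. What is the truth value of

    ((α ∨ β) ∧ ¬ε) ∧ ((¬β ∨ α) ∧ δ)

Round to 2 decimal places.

α ∨ β = max(a, b) on (0.10, 0.40) = 0.40
¬ε = 1 − 0.55 = 0.45
(α ∨ β) ∧ ¬ε = min(a, b) on (0.40, 0.45) = 0.40
¬β = 1 − 0.40 = 0.60
¬β ∨ α = max(a, b) on (0.60, 0.10) = 0.60
(¬β ∨ α) ∧ δ = min(a, b) on (0.60, 0.22) = 0.22
((α ∨ β) ∧ ¬ε) ∧ ((¬β ∨ α) ∧ δ) = min(a, b) on (0.40, 0.22) = 0.22

0.22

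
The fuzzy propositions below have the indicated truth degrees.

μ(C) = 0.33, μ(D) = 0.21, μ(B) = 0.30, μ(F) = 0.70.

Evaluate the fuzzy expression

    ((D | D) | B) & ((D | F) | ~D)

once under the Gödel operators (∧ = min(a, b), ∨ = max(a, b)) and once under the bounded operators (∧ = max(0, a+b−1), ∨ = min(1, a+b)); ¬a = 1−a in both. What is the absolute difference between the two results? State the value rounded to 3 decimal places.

Under Gödel:
  D | D = max(a, b) on (0.21, 0.21) = 0.21
  (D | D) | B = max(a, b) on (0.21, 0.30) = 0.30
  D | F = max(a, b) on (0.21, 0.70) = 0.70
  ~D = 1 − 0.21 = 0.79
  (D | F) | ~D = max(a, b) on (0.70, 0.79) = 0.79
  ((D | D) | B) & ((D | F) | ~D) = min(a, b) on (0.30, 0.79) = 0.30
  → value = 0.3000
Under bounded:
  D | D = min(1, a+b) on (0.21, 0.21) = 0.42
  (D | D) | B = min(1, a+b) on (0.42, 0.30) = 0.72
  D | F = min(1, a+b) on (0.21, 0.70) = 0.91
  ~D = 1 − 0.21 = 0.79
  (D | F) | ~D = min(1, a+b) on (0.91, 0.79) = 1.00
  ((D | D) | B) & ((D | F) | ~D) = max(0, a+b−1) on (0.72, 1.00) = 0.72
  → value = 0.7200
|0.3000 − 0.7200| = 0.420

0.420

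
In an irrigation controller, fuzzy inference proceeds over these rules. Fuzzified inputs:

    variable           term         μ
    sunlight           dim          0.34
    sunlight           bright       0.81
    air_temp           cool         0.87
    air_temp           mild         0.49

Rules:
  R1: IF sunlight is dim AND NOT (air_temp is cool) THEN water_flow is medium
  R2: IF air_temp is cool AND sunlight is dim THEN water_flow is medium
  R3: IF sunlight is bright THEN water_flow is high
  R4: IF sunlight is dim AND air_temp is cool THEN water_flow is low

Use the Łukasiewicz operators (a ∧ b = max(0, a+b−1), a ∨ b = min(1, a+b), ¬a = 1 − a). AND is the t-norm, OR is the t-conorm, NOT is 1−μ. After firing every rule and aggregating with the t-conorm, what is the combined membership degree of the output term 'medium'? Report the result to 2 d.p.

0.21

R1: dim=0.34, ¬cool=1−0.87=0.13; AND[max(0, a+b−1)] → w = 0.00
R2: cool=0.87, dim=0.34; AND[max(0, a+b−1)] → w = 0.21
R3: bright=0.81 → w = 0.81
R4: dim=0.34, cool=0.87; AND[max(0, a+b−1)] → w = 0.21
Rules with consequent 'medium': {R1, R2} → strengths 0.00, 0.21
Aggregate via t-conorm [min(1, a+b)]: 0.21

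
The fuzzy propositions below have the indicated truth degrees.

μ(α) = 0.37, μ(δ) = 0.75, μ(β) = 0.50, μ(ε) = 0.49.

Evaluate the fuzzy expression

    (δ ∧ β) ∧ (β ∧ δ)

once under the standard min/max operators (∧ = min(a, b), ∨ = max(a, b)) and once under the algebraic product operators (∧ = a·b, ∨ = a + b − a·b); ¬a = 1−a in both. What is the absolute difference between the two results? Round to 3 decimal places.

Under standard min/max:
  δ ∧ β = min(a, b) on (0.75, 0.50) = 0.50
  β ∧ δ = min(a, b) on (0.50, 0.75) = 0.50
  (δ ∧ β) ∧ (β ∧ δ) = min(a, b) on (0.50, 0.50) = 0.50
  → value = 0.5000
Under algebraic product:
  δ ∧ β = a·b on (0.7500, 0.5000) = 0.3750
  β ∧ δ = a·b on (0.5000, 0.7500) = 0.3750
  (δ ∧ β) ∧ (β ∧ δ) = a·b on (0.3750, 0.3750) = 0.1406
  → value = 0.1406
|0.5000 − 0.1406| = 0.359

0.359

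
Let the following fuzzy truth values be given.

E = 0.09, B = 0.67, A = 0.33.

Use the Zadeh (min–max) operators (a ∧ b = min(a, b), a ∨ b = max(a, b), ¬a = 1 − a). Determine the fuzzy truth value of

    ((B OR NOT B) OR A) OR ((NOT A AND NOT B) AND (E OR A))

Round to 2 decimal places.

NOT B = 1 − 0.67 = 0.33
B OR NOT B = max(a, b) on (0.67, 0.33) = 0.67
(B OR NOT B) OR A = max(a, b) on (0.67, 0.33) = 0.67
NOT A = 1 − 0.33 = 0.67
NOT B = 1 − 0.67 = 0.33
NOT A AND NOT B = min(a, b) on (0.67, 0.33) = 0.33
E OR A = max(a, b) on (0.09, 0.33) = 0.33
(NOT A AND NOT B) AND (E OR A) = min(a, b) on (0.33, 0.33) = 0.33
((B OR NOT B) OR A) OR ((NOT A AND NOT B) AND (E OR A)) = max(a, b) on (0.67, 0.33) = 0.67

0.67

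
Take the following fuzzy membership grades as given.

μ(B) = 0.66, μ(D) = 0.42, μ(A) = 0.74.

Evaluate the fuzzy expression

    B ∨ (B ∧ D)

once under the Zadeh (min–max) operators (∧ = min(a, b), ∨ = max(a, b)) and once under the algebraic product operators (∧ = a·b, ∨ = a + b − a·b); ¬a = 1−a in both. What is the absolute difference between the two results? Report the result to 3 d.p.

Under Zadeh (min–max):
  B ∧ D = min(a, b) on (0.66, 0.42) = 0.42
  B ∨ (B ∧ D) = max(a, b) on (0.66, 0.42) = 0.66
  → value = 0.6600
Under algebraic product:
  B ∧ D = a·b on (0.6600, 0.4200) = 0.2772
  B ∨ (B ∧ D) = a + b − a·b on (0.6600, 0.2772) = 0.7542
  → value = 0.7542
|0.6600 − 0.7542| = 0.094

0.094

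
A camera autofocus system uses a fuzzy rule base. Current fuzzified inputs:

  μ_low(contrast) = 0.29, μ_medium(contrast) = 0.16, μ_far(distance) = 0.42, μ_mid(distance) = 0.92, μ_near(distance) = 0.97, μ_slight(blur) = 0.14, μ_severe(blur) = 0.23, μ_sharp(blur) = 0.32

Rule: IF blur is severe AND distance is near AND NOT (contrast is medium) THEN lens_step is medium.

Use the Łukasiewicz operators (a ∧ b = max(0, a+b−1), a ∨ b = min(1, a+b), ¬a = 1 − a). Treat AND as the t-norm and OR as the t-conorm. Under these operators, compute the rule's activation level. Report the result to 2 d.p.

firing strength: severe=0.23, near=0.97, ¬medium=1−0.16=0.84; AND[max(0, a+b−1)] → w = 0.04

0.04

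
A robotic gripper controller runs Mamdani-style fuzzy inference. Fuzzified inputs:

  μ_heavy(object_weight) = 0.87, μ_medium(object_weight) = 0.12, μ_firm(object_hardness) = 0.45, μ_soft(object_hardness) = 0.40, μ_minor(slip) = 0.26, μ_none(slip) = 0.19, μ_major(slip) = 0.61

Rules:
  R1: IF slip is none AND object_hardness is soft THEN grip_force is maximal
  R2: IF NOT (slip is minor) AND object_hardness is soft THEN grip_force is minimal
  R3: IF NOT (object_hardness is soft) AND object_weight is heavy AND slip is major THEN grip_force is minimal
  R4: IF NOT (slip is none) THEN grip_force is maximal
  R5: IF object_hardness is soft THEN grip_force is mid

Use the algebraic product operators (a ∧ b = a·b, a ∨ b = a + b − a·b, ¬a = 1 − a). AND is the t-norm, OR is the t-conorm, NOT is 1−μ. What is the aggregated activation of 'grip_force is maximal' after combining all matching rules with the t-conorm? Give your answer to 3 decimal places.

R1: none=0.19, soft=0.40; AND[a·b] → w = 0.0760
R2: ¬minor=1−0.26=0.74, soft=0.40; AND[a·b] → w = 0.2960
R3: ¬soft=1−0.40=0.60, heavy=0.87, major=0.61; AND[a·b] → w = 0.3184
R4: ¬none=1−0.19=0.81 → w = 0.8100
R5: soft=0.40 → w = 0.4000
Rules with consequent 'maximal': {R1, R4} → strengths 0.0760, 0.8100
Aggregate via t-conorm [a + b − a·b]: 0.8244

0.824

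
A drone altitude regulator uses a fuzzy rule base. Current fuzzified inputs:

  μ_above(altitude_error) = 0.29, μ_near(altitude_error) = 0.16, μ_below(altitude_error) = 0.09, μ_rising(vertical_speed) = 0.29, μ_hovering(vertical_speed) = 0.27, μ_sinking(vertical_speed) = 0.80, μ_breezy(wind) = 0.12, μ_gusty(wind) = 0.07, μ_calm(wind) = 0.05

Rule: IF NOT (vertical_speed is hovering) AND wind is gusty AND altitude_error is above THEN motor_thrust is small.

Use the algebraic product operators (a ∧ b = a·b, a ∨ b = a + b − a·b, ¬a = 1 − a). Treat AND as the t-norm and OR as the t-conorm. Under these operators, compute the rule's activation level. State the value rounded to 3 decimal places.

0.015

firing strength: ¬hovering=1−0.27=0.73, gusty=0.07, above=0.29; AND[a·b] → w = 0.0148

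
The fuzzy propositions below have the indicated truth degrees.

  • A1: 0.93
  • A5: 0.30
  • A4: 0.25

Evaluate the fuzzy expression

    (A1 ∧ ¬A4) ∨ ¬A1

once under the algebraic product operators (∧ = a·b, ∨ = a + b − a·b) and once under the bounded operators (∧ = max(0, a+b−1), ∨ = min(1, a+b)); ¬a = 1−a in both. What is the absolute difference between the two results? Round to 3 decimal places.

Under algebraic product:
  ¬A4 = 1 − 0.2500 = 0.7500
  A1 ∧ ¬A4 = a·b on (0.9300, 0.7500) = 0.6975
  ¬A1 = 1 − 0.9300 = 0.0700
  (A1 ∧ ¬A4) ∨ ¬A1 = a + b − a·b on (0.6975, 0.0700) = 0.7187
  → value = 0.7187
Under bounded:
  ¬A4 = 1 − 0.25 = 0.75
  A1 ∧ ¬A4 = max(0, a+b−1) on (0.93, 0.75) = 0.68
  ¬A1 = 1 − 0.93 = 0.07
  (A1 ∧ ¬A4) ∨ ¬A1 = min(1, a+b) on (0.68, 0.07) = 0.75
  → value = 0.7500
|0.7187 − 0.7500| = 0.031

0.031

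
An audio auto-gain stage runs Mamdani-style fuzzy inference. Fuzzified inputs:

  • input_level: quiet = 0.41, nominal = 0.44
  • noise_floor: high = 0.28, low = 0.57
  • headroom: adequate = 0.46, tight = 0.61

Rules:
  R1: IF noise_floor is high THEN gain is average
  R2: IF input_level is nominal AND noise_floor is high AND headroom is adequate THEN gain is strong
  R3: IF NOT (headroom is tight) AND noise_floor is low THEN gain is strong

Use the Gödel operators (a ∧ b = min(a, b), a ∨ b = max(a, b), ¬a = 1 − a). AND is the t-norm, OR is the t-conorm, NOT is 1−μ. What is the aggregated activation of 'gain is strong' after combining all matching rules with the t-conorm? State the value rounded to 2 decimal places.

R1: high=0.28 → w = 0.28
R2: nominal=0.44, high=0.28, adequate=0.46; AND[min(a, b)] → w = 0.28
R3: ¬tight=1−0.61=0.39, low=0.57; AND[min(a, b)] → w = 0.39
Rules with consequent 'strong': {R2, R3} → strengths 0.28, 0.39
Aggregate via t-conorm [max(a, b)]: 0.39

0.39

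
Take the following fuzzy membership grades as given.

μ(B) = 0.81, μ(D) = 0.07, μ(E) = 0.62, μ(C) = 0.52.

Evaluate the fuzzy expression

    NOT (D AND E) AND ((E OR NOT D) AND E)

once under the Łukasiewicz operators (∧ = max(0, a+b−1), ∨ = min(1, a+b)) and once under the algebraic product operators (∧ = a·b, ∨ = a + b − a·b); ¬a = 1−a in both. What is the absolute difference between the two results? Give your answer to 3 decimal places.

Under Łukasiewicz:
  D AND E = max(0, a+b−1) on (0.07, 0.62) = 0.00
  NOT (D AND E) = 1 − 0.00 = 1.00
  NOT D = 1 − 0.07 = 0.93
  E OR NOT D = min(1, a+b) on (0.62, 0.93) = 1.00
  (E OR NOT D) AND E = max(0, a+b−1) on (1.00, 0.62) = 0.62
  NOT (D AND E) AND ((E OR NOT D) AND E) = max(0, a+b−1) on (1.00, 0.62) = 0.62
  → value = 0.6200
Under algebraic product:
  D AND E = a·b on (0.0700, 0.6200) = 0.0434
  NOT (D AND E) = 1 − 0.0434 = 0.9566
  NOT D = 1 − 0.0700 = 0.9300
  E OR NOT D = a + b − a·b on (0.6200, 0.9300) = 0.9734
  (E OR NOT D) AND E = a·b on (0.9734, 0.6200) = 0.6035
  NOT (D AND E) AND ((E OR NOT D) AND E) = a·b on (0.9566, 0.6035) = 0.5773
  → value = 0.5773
|0.6200 − 0.5773| = 0.043

0.043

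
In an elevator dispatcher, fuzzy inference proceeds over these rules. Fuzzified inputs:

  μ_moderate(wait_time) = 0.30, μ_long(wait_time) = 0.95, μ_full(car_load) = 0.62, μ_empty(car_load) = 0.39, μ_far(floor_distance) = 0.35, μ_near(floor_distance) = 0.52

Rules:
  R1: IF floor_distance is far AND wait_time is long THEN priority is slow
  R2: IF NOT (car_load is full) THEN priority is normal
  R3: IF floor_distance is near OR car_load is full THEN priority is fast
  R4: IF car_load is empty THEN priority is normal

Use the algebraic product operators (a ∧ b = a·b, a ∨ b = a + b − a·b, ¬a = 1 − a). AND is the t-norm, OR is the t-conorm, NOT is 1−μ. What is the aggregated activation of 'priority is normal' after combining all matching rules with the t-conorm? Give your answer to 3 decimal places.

0.622

R1: far=0.35, long=0.95; AND[a·b] → w = 0.3325
R2: ¬full=1−0.62=0.38 → w = 0.3800
R3: near=0.52, full=0.62; OR[a + b − a·b] → w = 0.8176
R4: empty=0.39 → w = 0.3900
Rules with consequent 'normal': {R2, R4} → strengths 0.3800, 0.3900
Aggregate via t-conorm [a + b − a·b]: 0.6218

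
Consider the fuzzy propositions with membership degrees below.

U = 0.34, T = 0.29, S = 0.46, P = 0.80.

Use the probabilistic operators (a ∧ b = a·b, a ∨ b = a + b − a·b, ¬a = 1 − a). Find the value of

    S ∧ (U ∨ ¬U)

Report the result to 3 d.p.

0.357

¬U = 1 − 0.3400 = 0.6600
U ∨ ¬U = a + b − a·b on (0.3400, 0.6600) = 0.7756
S ∧ (U ∨ ¬U) = a·b on (0.4600, 0.7756) = 0.3568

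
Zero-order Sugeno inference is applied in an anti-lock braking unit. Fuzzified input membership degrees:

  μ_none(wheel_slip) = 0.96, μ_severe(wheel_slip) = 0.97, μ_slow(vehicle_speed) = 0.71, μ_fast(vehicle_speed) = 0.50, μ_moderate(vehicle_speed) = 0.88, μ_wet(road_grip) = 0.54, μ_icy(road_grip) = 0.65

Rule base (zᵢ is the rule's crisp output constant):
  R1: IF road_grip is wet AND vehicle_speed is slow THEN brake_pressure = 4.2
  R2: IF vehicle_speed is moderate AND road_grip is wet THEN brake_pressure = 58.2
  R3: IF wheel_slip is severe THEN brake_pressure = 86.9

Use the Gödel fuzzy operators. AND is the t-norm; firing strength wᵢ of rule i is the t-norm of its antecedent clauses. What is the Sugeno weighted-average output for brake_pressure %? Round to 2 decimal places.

57.56

R1 (z=4.2): wet=0.54, slow=0.71; AND[min(a, b)] → w = 0.54
R2 (z=58.2): moderate=0.88, wet=0.54; AND[min(a, b)] → w = 0.54
R3 (z=86.9): severe=0.97 → w = 0.97
Weighted average = (0.54·4.2 + 0.54·58.2 + 0.97·86.9) / (0.54 + 0.54 + 0.97)
  = 117.9890 / 2.0500 = 57.56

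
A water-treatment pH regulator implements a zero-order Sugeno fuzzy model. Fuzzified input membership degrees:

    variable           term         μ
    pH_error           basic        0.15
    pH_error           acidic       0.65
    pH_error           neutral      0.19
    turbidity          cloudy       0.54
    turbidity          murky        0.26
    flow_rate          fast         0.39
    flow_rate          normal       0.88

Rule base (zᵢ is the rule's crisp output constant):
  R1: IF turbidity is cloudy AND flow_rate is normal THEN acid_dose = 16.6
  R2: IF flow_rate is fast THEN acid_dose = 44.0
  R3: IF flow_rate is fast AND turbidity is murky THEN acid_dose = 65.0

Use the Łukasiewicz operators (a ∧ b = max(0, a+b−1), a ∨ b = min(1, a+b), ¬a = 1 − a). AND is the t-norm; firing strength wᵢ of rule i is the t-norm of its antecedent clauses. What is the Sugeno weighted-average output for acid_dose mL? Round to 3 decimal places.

29.793

R1 (z=16.6): cloudy=0.54, normal=0.88; AND[max(0, a+b−1)] → w = 0.42
R2 (z=44.0): fast=0.39 → w = 0.39
R3 (z=65.0): fast=0.39, murky=0.26; AND[max(0, a+b−1)] → w = 0.00
Weighted average = (0.42·16.6 + 0.39·44.0 + 0.00·65.0) / (0.42 + 0.39 + 0.00)
  = 24.1320 / 0.8100 = 29.793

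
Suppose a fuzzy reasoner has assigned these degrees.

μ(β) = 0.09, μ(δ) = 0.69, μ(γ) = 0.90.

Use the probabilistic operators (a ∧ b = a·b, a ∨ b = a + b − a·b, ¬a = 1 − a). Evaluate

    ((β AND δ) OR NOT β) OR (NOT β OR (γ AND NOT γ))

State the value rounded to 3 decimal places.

0.993

β AND δ = a·b on (0.0900, 0.6900) = 0.0621
NOT β = 1 − 0.0900 = 0.9100
(β AND δ) OR NOT β = a + b − a·b on (0.0621, 0.9100) = 0.9156
NOT β = 1 − 0.0900 = 0.9100
NOT γ = 1 − 0.9000 = 0.1000
γ AND NOT γ = a·b on (0.9000, 0.1000) = 0.0900
NOT β OR (γ AND NOT γ) = a + b − a·b on (0.9100, 0.0900) = 0.9181
((β AND δ) OR NOT β) OR (NOT β OR (γ AND NOT γ)) = a + b − a·b on (0.9156, 0.9181) = 0.9931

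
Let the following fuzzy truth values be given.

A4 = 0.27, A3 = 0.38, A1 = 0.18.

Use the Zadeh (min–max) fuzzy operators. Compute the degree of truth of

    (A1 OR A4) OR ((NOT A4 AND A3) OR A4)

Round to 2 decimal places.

A1 OR A4 = max(a, b) on (0.18, 0.27) = 0.27
NOT A4 = 1 − 0.27 = 0.73
NOT A4 AND A3 = min(a, b) on (0.73, 0.38) = 0.38
(NOT A4 AND A3) OR A4 = max(a, b) on (0.38, 0.27) = 0.38
(A1 OR A4) OR ((NOT A4 AND A3) OR A4) = max(a, b) on (0.27, 0.38) = 0.38

0.38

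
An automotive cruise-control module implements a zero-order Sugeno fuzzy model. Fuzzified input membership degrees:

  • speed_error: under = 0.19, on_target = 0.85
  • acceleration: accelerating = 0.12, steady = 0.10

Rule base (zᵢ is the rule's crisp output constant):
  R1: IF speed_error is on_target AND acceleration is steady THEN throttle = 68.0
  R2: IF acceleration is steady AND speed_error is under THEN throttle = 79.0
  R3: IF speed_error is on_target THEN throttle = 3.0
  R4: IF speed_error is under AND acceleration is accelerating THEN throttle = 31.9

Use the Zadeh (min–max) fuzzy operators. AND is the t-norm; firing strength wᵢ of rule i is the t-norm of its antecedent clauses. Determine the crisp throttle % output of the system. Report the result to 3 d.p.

18.015

R1 (z=68.0): on_target=0.85, steady=0.10; AND[min(a, b)] → w = 0.10
R2 (z=79.0): steady=0.10, under=0.19; AND[min(a, b)] → w = 0.10
R3 (z=3.0): on_target=0.85 → w = 0.85
R4 (z=31.9): under=0.19, accelerating=0.12; AND[min(a, b)] → w = 0.12
Weighted average = (0.10·68.0 + 0.10·79.0 + 0.85·3.0 + 0.12·31.9) / (0.10 + 0.10 + 0.85 + 0.12)
  = 21.0780 / 1.1700 = 18.015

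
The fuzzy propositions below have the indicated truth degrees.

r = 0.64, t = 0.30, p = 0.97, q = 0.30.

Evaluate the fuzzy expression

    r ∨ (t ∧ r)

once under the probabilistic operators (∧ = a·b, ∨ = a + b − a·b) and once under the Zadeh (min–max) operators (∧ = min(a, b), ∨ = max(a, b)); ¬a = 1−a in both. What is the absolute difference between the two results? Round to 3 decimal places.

0.069

Under probabilistic:
  t ∧ r = a·b on (0.3000, 0.6400) = 0.1920
  r ∨ (t ∧ r) = a + b − a·b on (0.6400, 0.1920) = 0.7091
  → value = 0.7091
Under Zadeh (min–max):
  t ∧ r = min(a, b) on (0.30, 0.64) = 0.30
  r ∨ (t ∧ r) = max(a, b) on (0.64, 0.30) = 0.64
  → value = 0.6400
|0.7091 − 0.6400| = 0.069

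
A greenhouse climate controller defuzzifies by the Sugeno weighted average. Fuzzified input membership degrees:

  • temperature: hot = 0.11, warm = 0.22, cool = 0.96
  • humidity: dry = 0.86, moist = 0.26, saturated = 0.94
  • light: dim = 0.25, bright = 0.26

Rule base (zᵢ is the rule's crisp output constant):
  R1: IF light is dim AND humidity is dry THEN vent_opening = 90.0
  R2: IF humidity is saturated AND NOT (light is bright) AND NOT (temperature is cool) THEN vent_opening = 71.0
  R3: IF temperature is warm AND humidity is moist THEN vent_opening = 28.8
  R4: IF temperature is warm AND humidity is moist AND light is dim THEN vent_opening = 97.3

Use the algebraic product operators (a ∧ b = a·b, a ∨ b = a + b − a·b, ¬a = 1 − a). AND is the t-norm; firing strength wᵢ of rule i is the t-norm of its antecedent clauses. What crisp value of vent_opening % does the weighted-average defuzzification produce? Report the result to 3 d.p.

77.513

R1 (z=90.0): dim=0.25, dry=0.86; AND[a·b] → w = 0.2150
R2 (z=71.0): saturated=0.94, ¬bright=1−0.26=0.74, ¬cool=1−0.96=0.04; AND[a·b] → w = 0.0278
R3 (z=28.8): warm=0.22, moist=0.26; AND[a·b] → w = 0.0572
R4 (z=97.3): warm=0.22, moist=0.26, dim=0.25; AND[a·b] → w = 0.0143
Weighted average = (0.2150·90.0 + 0.0278·71.0 + 0.0572·28.8 + 0.0143·97.3) / (0.2150 + 0.0278 + 0.0572 + 0.0143)
  = 24.3643 / 0.3143 = 77.513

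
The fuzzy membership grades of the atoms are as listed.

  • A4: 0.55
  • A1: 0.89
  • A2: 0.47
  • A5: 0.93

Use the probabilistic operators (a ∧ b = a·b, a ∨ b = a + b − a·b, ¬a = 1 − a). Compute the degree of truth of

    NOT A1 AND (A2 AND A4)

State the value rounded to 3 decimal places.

NOT A1 = 1 − 0.8900 = 0.1100
A2 AND A4 = a·b on (0.4700, 0.5500) = 0.2585
NOT A1 AND (A2 AND A4) = a·b on (0.1100, 0.2585) = 0.0284

0.028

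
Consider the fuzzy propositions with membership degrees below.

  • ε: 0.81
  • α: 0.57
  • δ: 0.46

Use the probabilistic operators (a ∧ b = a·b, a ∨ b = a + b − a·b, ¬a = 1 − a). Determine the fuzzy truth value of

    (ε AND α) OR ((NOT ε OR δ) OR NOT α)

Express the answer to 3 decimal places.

ε AND α = a·b on (0.8100, 0.5700) = 0.4617
NOT ε = 1 − 0.8100 = 0.1900
NOT ε OR δ = a + b − a·b on (0.1900, 0.4600) = 0.5626
NOT α = 1 − 0.5700 = 0.4300
(NOT ε OR δ) OR NOT α = a + b − a·b on (0.5626, 0.4300) = 0.7507
(ε AND α) OR ((NOT ε OR δ) OR NOT α) = a + b − a·b on (0.4617, 0.7507) = 0.8658

0.866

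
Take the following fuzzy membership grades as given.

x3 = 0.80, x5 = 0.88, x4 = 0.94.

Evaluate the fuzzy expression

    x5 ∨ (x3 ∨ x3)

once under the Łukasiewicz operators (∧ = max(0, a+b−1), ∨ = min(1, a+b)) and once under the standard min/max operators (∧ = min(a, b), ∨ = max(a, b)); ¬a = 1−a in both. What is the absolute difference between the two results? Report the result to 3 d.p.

0.120

Under Łukasiewicz:
  x3 ∨ x3 = min(1, a+b) on (0.80, 0.80) = 1.00
  x5 ∨ (x3 ∨ x3) = min(1, a+b) on (0.88, 1.00) = 1.00
  → value = 1.0000
Under standard min/max:
  x3 ∨ x3 = max(a, b) on (0.80, 0.80) = 0.80
  x5 ∨ (x3 ∨ x3) = max(a, b) on (0.88, 0.80) = 0.88
  → value = 0.8800
|1.0000 − 0.8800| = 0.120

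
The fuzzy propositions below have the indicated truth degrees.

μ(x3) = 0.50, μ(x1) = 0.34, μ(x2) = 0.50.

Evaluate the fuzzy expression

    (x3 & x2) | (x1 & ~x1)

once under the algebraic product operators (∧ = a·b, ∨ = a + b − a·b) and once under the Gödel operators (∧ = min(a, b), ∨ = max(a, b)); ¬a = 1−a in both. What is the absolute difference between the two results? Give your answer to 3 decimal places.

0.082

Under algebraic product:
  x3 & x2 = a·b on (0.5000, 0.5000) = 0.2500
  ~x1 = 1 − 0.3400 = 0.6600
  x1 & ~x1 = a·b on (0.3400, 0.6600) = 0.2244
  (x3 & x2) | (x1 & ~x1) = a + b − a·b on (0.2500, 0.2244) = 0.4183
  → value = 0.4183
Under Gödel:
  x3 & x2 = min(a, b) on (0.50, 0.50) = 0.50
  ~x1 = 1 − 0.34 = 0.66
  x1 & ~x1 = min(a, b) on (0.34, 0.66) = 0.34
  (x3 & x2) | (x1 & ~x1) = max(a, b) on (0.50, 0.34) = 0.50
  → value = 0.5000
|0.4183 − 0.5000| = 0.082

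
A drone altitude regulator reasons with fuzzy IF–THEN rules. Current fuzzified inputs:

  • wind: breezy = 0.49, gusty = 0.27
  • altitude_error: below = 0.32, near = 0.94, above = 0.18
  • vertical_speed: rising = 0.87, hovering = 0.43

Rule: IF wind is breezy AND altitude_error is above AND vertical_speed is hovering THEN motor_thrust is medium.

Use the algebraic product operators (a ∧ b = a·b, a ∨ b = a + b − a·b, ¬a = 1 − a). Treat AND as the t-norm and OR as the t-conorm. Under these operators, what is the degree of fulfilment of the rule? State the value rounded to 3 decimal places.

0.038

firing strength: breezy=0.49, above=0.18, hovering=0.43; AND[a·b] → w = 0.0379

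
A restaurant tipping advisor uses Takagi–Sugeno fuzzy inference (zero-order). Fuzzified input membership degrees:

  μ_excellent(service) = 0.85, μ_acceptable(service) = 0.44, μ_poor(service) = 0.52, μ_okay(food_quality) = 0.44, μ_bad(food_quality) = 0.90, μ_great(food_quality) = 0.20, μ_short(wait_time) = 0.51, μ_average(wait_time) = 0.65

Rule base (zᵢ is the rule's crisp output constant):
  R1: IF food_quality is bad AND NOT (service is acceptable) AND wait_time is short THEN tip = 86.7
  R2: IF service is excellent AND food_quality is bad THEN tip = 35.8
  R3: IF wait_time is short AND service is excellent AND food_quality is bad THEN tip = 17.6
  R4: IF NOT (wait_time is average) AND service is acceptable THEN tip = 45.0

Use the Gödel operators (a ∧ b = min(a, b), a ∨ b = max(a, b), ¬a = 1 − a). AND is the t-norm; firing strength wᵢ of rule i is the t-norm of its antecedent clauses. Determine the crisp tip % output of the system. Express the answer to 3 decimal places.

R1 (z=86.7): bad=0.90, ¬acceptable=1−0.44=0.56, short=0.51; AND[min(a, b)] → w = 0.51
R2 (z=35.8): excellent=0.85, bad=0.90; AND[min(a, b)] → w = 0.85
R3 (z=17.6): short=0.51, excellent=0.85, bad=0.90; AND[min(a, b)] → w = 0.51
R4 (z=45.0): ¬average=1−0.65=0.35, acceptable=0.44; AND[min(a, b)] → w = 0.35
Weighted average = (0.51·86.7 + 0.85·35.8 + 0.51·17.6 + 0.35·45.0) / (0.51 + 0.85 + 0.51 + 0.35)
  = 99.3730 / 2.2200 = 44.763

44.763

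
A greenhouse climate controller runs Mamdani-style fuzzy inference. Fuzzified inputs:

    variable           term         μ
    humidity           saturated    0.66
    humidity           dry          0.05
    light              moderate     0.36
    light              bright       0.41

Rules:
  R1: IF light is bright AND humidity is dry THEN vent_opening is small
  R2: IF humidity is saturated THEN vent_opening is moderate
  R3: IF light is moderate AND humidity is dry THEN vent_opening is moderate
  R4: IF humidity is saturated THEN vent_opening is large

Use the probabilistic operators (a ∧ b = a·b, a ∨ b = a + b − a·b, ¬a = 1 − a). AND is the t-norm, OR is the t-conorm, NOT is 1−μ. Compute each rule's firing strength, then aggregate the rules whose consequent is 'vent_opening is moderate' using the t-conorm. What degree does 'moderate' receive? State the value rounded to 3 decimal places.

R1: bright=0.41, dry=0.05; AND[a·b] → w = 0.0205
R2: saturated=0.66 → w = 0.6600
R3: moderate=0.36, dry=0.05; AND[a·b] → w = 0.0180
R4: saturated=0.66 → w = 0.6600
Rules with consequent 'moderate': {R2, R3} → strengths 0.6600, 0.0180
Aggregate via t-conorm [a + b − a·b]: 0.6661

0.666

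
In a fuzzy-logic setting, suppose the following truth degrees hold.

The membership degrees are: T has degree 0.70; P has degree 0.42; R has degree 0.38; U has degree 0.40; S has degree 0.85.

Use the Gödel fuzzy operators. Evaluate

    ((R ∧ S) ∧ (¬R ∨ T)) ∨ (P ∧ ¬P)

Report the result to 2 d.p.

R ∧ S = min(a, b) on (0.38, 0.85) = 0.38
¬R = 1 − 0.38 = 0.62
¬R ∨ T = max(a, b) on (0.62, 0.70) = 0.70
(R ∧ S) ∧ (¬R ∨ T) = min(a, b) on (0.38, 0.70) = 0.38
¬P = 1 − 0.42 = 0.58
P ∧ ¬P = min(a, b) on (0.42, 0.58) = 0.42
((R ∧ S) ∧ (¬R ∨ T)) ∨ (P ∧ ¬P) = max(a, b) on (0.38, 0.42) = 0.42

0.42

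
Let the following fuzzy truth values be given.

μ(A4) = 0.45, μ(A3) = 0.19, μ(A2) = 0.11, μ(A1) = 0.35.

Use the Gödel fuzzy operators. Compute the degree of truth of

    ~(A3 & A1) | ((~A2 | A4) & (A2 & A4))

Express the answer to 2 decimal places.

0.81

A3 & A1 = min(a, b) on (0.19, 0.35) = 0.19
~(A3 & A1) = 1 − 0.19 = 0.81
~A2 = 1 − 0.11 = 0.89
~A2 | A4 = max(a, b) on (0.89, 0.45) = 0.89
A2 & A4 = min(a, b) on (0.11, 0.45) = 0.11
(~A2 | A4) & (A2 & A4) = min(a, b) on (0.89, 0.11) = 0.11
~(A3 & A1) | ((~A2 | A4) & (A2 & A4)) = max(a, b) on (0.81, 0.11) = 0.81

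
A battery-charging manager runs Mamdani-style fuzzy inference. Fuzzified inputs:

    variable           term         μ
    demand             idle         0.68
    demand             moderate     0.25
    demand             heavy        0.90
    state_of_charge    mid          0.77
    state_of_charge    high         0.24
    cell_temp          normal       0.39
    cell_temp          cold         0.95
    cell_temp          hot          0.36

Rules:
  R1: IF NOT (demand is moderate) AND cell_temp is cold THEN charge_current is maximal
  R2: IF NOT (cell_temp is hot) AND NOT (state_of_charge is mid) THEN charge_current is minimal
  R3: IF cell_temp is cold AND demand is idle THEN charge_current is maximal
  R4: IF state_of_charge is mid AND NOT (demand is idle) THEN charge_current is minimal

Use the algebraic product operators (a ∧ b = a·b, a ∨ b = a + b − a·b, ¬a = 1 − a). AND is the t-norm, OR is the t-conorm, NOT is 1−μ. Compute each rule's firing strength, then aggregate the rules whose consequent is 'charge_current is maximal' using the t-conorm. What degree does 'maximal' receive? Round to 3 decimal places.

0.898

R1: ¬moderate=1−0.25=0.75, cold=0.95; AND[a·b] → w = 0.7125
R2: ¬hot=1−0.36=0.64, ¬mid=1−0.77=0.23; AND[a·b] → w = 0.1472
R3: cold=0.95, idle=0.68; AND[a·b] → w = 0.6460
R4: mid=0.77, ¬idle=1−0.68=0.32; AND[a·b] → w = 0.2464
Rules with consequent 'maximal': {R1, R3} → strengths 0.7125, 0.6460
Aggregate via t-conorm [a + b − a·b]: 0.8982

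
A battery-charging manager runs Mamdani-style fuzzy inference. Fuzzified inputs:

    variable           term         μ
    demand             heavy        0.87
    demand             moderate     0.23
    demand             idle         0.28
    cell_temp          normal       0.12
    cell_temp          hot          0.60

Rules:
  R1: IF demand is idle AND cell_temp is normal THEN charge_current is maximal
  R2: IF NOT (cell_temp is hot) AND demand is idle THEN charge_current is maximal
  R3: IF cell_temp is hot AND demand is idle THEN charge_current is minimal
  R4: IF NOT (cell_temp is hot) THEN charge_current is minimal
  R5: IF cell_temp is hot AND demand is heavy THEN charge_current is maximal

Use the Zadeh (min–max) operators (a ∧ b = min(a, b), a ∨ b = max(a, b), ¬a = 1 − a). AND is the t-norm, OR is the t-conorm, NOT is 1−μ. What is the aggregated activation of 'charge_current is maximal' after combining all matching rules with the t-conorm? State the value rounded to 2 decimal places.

0.60

R1: idle=0.28, normal=0.12; AND[min(a, b)] → w = 0.12
R2: ¬hot=1−0.60=0.40, idle=0.28; AND[min(a, b)] → w = 0.28
R3: hot=0.60, idle=0.28; AND[min(a, b)] → w = 0.28
R4: ¬hot=1−0.60=0.40 → w = 0.40
R5: hot=0.60, heavy=0.87; AND[min(a, b)] → w = 0.60
Rules with consequent 'maximal': {R1, R2, R5} → strengths 0.12, 0.28, 0.60
Aggregate via t-conorm [max(a, b)]: 0.60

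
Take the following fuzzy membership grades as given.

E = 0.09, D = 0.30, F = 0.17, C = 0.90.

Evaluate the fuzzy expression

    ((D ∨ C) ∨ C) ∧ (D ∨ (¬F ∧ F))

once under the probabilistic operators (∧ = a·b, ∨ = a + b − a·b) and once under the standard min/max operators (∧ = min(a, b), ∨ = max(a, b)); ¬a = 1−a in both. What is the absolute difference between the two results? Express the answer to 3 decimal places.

Under probabilistic:
  D ∨ C = a + b − a·b on (0.3000, 0.9000) = 0.9300
  (D ∨ C) ∨ C = a + b − a·b on (0.9300, 0.9000) = 0.9930
  ¬F = 1 − 0.1700 = 0.8300
  ¬F ∧ F = a·b on (0.8300, 0.1700) = 0.1411
  D ∨ (¬F ∧ F) = a + b − a·b on (0.3000, 0.1411) = 0.3988
  ((D ∨ C) ∨ C) ∧ (D ∨ (¬F ∧ F)) = a·b on (0.9930, 0.3988) = 0.3960
  → value = 0.3960
Under standard min/max:
  D ∨ C = max(a, b) on (0.30, 0.90) = 0.90
  (D ∨ C) ∨ C = max(a, b) on (0.90, 0.90) = 0.90
  ¬F = 1 − 0.17 = 0.83
  ¬F ∧ F = min(a, b) on (0.83, 0.17) = 0.17
  D ∨ (¬F ∧ F) = max(a, b) on (0.30, 0.17) = 0.30
  ((D ∨ C) ∨ C) ∧ (D ∨ (¬F ∧ F)) = min(a, b) on (0.90, 0.30) = 0.30
  → value = 0.3000
|0.3960 − 0.3000| = 0.096

0.096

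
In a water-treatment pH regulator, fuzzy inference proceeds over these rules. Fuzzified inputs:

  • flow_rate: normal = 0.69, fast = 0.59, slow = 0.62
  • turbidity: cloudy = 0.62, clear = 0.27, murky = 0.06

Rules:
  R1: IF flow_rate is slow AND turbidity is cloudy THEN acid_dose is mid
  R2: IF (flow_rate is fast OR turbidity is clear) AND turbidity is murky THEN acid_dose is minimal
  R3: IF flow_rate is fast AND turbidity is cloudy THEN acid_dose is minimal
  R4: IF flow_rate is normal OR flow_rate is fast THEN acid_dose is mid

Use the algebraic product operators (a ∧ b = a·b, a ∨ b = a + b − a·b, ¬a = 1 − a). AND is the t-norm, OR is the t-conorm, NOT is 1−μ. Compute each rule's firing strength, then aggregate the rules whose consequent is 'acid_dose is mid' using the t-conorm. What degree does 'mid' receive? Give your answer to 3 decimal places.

0.922

R1: slow=0.62, cloudy=0.62; AND[a·b] → w = 0.3844
R2: (fast=0.59 OR clear=0.27) = 0.7007; AND[a·b] with murky=0.06 → w = 0.0420
R3: fast=0.59, cloudy=0.62; AND[a·b] → w = 0.3658
R4: normal=0.69, fast=0.59; OR[a + b − a·b] → w = 0.8729
Rules with consequent 'mid': {R1, R4} → strengths 0.3844, 0.8729
Aggregate via t-conorm [a + b − a·b]: 0.9218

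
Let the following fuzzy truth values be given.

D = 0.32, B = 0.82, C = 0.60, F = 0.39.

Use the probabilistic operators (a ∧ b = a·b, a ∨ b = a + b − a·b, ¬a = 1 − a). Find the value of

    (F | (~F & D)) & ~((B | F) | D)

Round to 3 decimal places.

~F = 1 − 0.3900 = 0.6100
~F & D = a·b on (0.6100, 0.3200) = 0.1952
F | (~F & D) = a + b − a·b on (0.3900, 0.1952) = 0.5091
B | F = a + b − a·b on (0.8200, 0.3900) = 0.8902
(B | F) | D = a + b − a·b on (0.8902, 0.3200) = 0.9253
~((B | F) | D) = 1 − 0.9253 = 0.0747
(F | (~F & D)) & ~((B | F) | D) = a·b on (0.5091, 0.0747) = 0.0380

0.038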